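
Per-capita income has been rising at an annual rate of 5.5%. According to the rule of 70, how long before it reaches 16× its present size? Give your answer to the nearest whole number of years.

Doubling time ≈ 70/5.5 = 12.73 years.
16 = 2^4, so 4 doublings → 51 years.

around 51 years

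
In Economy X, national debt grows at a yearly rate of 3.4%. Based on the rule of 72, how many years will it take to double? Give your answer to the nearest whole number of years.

72/3.4 ≈ 21.18, so it doubles roughly every 21 years.

≈ 21 years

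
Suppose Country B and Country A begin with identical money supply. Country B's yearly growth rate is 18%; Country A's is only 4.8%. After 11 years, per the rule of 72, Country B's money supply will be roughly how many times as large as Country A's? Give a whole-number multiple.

roughly 4 times

Country B pulls ahead at 13.2 pp per year, so the ratio doubles every 72/13.2 ≈ 5.45 years.
In 11 years that's 2.02 doublings: 2^2.02 ≈ 4.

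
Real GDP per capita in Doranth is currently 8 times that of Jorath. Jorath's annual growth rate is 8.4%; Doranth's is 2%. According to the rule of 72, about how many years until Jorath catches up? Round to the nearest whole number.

roughly 34 years

Jorath gains on Doranth at 8.4% − 2% = 6.4 points a year.
At that relative rate the gap halves every 72/6.4 ≈ 11.25 years.
An 8 times gap closes after 3 halvings: 3 × 11.25 ≈ 34 years.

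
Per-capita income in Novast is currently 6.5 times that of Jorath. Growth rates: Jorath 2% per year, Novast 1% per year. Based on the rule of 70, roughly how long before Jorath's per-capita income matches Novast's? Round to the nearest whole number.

What matters is the difference: 1 pp.
Rule of 70 on the gap: the ratio halves every 70/1 ≈ 70.00 years.
A 6.5 times gap takes log₂(6.5) ≈ 2.70 halvings to close: 2.70 × 70.00 ≈ 189 years.

roughly 189 years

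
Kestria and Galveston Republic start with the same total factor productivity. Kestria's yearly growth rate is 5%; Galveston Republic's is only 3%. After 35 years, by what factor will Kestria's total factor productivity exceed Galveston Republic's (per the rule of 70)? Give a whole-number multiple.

Kestria pulls ahead at 2 pp per year, so the ratio doubles every 70/2 ≈ 35.00 years.
In 35 years that's 1.00 doublings: 2^1.00 ≈ 2.

around 2 times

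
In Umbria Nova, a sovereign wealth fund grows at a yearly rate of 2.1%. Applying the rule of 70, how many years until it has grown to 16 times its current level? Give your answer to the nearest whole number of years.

133 years

Doubling time ≈ 70/2.1 = 33.33 years.
16 = 2^4, so 4 doublings → 133 years.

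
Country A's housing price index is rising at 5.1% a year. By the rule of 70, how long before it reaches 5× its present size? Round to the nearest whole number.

Doubling time ≈ 70/5.1 = 13.73 years.
Reaching 5× takes log₂(5) ≈ 2.32 doublings.
2.32 × 13.73 ≈ 32 years.

around 32 years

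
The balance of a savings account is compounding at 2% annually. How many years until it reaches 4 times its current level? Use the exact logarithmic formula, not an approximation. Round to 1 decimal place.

t = ln(4) / ln(1 + 0.02) = 1.3863 / 0.019803 ≈ 70.00.

70.0 years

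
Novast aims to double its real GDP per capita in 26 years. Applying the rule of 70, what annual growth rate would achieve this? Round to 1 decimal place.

70 / 26 ≈ 2.69, so about 2.7% annually.

2.7% annually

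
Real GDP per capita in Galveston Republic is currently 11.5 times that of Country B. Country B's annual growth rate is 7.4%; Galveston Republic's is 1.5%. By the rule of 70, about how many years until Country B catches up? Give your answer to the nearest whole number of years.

What matters is the difference: 5.9 pp.
Rule of 70 on the gap: the ratio halves every 70/5.9 ≈ 11.86 years.
An 11.5 times gap takes log₂(11.5) ≈ 3.52 halvings to close: 3.52 × 11.86 ≈ 42 years.

≈ 42 years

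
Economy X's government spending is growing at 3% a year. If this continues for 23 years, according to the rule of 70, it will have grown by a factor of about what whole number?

approximately 2 times

At 3% one doubling takes ≈ 23.33 years; 23 years is 1 of them, so ×2.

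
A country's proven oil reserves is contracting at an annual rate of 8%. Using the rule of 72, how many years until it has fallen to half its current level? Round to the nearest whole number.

around 9 years

Falling at 8%, it halves about every 72/8 = 9.00 years.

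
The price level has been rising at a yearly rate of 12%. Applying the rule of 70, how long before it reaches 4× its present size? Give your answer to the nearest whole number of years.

Doubling time ≈ 70/12 = 5.83 years.
4× is 2 doublings, so 2 × 5.83 ≈ 12 years.

roughly 12 years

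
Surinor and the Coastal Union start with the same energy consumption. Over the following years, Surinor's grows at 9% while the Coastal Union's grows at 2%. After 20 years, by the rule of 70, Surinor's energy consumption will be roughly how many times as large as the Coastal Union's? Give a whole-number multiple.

Only the 7-point difference matters.
70/7 ≈ 10.00 years per doubling of the ratio; 20 years gives 2.00 doublings, so ≈ 4×.

approximately 4 times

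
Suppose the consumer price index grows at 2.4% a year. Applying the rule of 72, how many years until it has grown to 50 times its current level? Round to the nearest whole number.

Doubling time ≈ 72/2.4 = 30.00 years.
50× is log₂ 50 ≈ 5.64 doublings, so ≈ 5.64 × 30.00 = 169 years.

roughly 169 years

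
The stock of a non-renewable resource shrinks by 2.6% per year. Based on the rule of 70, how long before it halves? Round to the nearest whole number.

about 27 years

Halving time ≈ 70 / 2.6 = 26.92 → 27 years.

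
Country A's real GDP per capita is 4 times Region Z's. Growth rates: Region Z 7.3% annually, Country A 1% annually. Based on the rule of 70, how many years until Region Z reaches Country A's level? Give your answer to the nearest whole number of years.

The growth-rate gap is 7.3% − 1% = 6.3 percentage points.
So the ratio between them halves every 70/6.3 ≈ 11.11 years.
A 4 times gap closes after 2 halvings: 2 × 11.11 ≈ 22 years.

around 22 years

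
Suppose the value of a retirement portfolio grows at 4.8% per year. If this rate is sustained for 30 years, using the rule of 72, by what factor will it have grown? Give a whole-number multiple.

Doubling time ≈ 72/4.8 = 15.00 years.
30/15.00 ≈ 2 doublings, so about 2^2 = 4×.

approximately 4 times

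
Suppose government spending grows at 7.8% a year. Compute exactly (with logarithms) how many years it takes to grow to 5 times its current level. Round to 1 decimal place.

t = ln(5) / ln(1 + 0.078) = 1.6094 / 0.075107 ≈ 21.43.

21.4 years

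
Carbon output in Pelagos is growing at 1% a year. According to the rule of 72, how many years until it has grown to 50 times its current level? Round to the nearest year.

One doubling takes 72/1 = 72.00 years.
Reaching 50× takes log₂(50) ≈ 5.64 doublings.
5.64 × 72.00 ≈ 406 years.

≈ 406 years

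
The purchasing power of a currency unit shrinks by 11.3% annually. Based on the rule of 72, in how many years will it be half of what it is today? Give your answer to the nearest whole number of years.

≈ 6 years

The rule works in reverse for decay: 72/11.3 ≈ 6.37 years to halve.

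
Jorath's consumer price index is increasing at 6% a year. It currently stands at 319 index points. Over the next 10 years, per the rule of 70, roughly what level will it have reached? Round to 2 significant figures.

580 index points

Doubling time ≈ 70/6 = 11.67 years.
10 years is 10/11.67 ≈ 0.86 doublings, a factor of 2^0.86 ≈ 1.82.
319 × 1.82 ≈ 580 index points.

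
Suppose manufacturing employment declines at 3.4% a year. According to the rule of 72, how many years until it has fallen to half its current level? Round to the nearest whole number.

Falling at 3.4%, it halves about every 72/3.4 = 21.18 years.

21 years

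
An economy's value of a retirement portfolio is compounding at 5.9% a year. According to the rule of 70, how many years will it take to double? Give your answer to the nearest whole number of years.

approximately 12 years

At 5.9%, doubling takes about 70/5.9 = 11.86 years.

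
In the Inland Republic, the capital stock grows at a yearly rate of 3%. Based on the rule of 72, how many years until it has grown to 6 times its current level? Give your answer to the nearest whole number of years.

about 62 years

At 3% it doubles every 72/3 ≈ 24.00 years.
6× is log₂ 6 ≈ 2.58 doublings, so ≈ 2.58 × 24.00 = 62 years.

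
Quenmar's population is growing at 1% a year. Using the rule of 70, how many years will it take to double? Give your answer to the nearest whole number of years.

Doubling time ≈ 70 / 1 = 70.00 years.

≈ 70 years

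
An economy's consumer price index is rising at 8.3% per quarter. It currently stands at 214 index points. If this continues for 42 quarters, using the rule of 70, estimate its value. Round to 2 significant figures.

roughly 6800 index points

It doubles every 70/8.3 ≈ 8.43 quarters, so 42 quarters is 4.98 doublings.
2^4.98 ≈ 31.56; 214 × 31.56 ≈ 6800 index points.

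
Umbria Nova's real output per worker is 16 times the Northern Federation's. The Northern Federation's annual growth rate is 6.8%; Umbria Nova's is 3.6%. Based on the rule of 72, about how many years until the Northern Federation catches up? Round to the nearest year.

≈ 90 years

The growth-rate gap is 6.8% − 3.6% = 3.2 percentage points.
So the ratio between them halves every 72/3.2 ≈ 22.50 years.
A 16 times gap closes after 4 halvings: 4 × 22.50 ≈ 90 years.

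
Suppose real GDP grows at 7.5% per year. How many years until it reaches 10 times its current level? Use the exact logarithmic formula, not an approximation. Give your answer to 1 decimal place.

t = ln(10) / ln(1 + 0.075) = 2.3026 / 0.072321 ≈ 31.84.

31.8 years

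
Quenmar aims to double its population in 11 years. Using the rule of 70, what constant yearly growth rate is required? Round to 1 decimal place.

70 / 11 ≈ 6.36, so about 6.4% per year.

6.4%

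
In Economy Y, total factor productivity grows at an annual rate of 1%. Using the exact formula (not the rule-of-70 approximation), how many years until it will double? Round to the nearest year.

t = ln(2) / ln(1 + 0.01) = 0.6931 / 0.009950 ≈ 69.66.
≈ 70 years.

70 years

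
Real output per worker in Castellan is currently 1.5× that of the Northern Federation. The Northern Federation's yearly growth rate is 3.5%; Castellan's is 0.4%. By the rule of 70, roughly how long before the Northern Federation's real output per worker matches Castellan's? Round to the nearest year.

around 13 years

the Northern Federation gains on Castellan at 3.5% − 0.4% = 3.1 points a year.
At that relative rate the gap halves every 70/3.1 ≈ 22.58 years.
A 1.5× gap takes log₂(1.5) ≈ 0.58 halvings to close: 0.58 × 22.58 ≈ 13 years.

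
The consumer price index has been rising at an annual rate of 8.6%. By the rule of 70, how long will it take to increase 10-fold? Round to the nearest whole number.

Doubling time ≈ 70/8.6 = 8.14 years.
Reaching 10× takes log₂(10) ≈ 3.32 doublings.
3.32 × 8.14 ≈ 27 years.

around 27 years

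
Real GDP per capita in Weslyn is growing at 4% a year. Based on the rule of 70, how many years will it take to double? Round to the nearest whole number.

Doubling time ≈ 70 / 4 = 17.50 years.

roughly 18 years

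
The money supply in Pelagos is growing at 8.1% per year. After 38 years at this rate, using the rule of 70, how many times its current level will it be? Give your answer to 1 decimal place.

approximately 21.1 times

Doubles every ≈ 8.64 years (70/8.1).
38 years is 4.40 doublings; 2^4.40 ≈ 21.1×.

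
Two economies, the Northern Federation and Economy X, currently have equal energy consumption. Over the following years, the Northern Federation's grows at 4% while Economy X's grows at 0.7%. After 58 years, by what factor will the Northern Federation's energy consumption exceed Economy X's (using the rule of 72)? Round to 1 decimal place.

the Northern Federation pulls ahead at 3.3 pp per year, so the ratio doubles every 72/3.3 ≈ 21.82 years.
In 58 years that's 2.66 doublings: 2^2.66 ≈ 6.3.

6.3 times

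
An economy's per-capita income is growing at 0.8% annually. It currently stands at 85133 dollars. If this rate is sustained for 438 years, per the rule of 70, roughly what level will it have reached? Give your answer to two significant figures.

It doubles every 70/0.8 ≈ 87.50 years, so 438 years is 5.01 doublings.
2^5.01 ≈ 32.22; 85133 × 32.22 ≈ 2700000 dollars.

≈ 2700000 dollars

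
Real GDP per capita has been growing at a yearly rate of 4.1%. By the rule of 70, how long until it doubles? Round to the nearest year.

At 4.1%, doubling takes about 70/4.1 = 17.07 years.

17 years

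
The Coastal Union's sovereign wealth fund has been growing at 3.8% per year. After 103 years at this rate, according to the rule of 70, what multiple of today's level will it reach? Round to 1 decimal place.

approximately 48.2 times

Doubles every ≈ 18.42 years (70/3.8).
103 years is 5.59 doublings; 2^5.59 ≈ 48.2×.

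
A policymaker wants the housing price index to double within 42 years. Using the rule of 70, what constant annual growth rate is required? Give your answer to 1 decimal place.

roughly 1.7% annually

70 / 42 ≈ 1.67, so about 1.7% annually.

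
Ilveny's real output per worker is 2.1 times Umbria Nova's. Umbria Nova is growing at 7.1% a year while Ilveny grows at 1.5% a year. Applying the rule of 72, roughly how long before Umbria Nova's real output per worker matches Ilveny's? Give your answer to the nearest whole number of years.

What matters is the difference: 5.6 pp.
Rule of 72 on the gap: the ratio halves every 72/5.6 ≈ 12.86 years.
A 2.1 times gap takes log₂(2.1) ≈ 1.07 halvings to close: 1.07 × 12.86 ≈ 14 years.

around 14 years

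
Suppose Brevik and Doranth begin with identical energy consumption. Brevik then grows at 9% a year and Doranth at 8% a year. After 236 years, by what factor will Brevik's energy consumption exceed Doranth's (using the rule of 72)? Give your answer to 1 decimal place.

Rate gap = 9% − 8% = 1 point.
The ratio doubles every 72/1 ≈ 72.00 years.
236/72.00 ≈ 3.28 doublings → ratio ≈ 2^3.28 ≈ 9.7.

roughly 9.7 times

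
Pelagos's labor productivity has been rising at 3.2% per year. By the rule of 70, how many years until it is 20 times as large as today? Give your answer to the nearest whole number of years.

At 3.2% it doubles every 70/3.2 ≈ 21.88 years.
Reaching 20× takes log₂(20) ≈ 4.32 doublings.
4.32 × 21.88 ≈ 95 years.

95 years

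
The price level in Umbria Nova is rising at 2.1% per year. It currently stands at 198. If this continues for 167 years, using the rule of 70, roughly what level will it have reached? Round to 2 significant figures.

It doubles every 70/2.1 ≈ 33.33 years, so 167 years is 5.01 doublings.
2^5.01 ≈ 32.22; 198 × 32.22 ≈ 6400.

6400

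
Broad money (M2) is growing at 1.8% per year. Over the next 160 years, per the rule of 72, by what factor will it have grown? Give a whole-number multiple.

around 16 times

Doubling time ≈ 72/1.8 = 40.00 years.
160/40.00 ≈ 4 doublings, so about 2^4 = 16×.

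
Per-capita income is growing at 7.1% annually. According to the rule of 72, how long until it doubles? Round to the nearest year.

72/7.1 ≈ 10.14, so it doubles roughly every 10 years.

10 years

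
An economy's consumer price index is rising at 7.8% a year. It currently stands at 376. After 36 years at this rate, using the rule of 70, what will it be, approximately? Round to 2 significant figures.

It doubles every 70/7.8 ≈ 8.97 years, so 36 years is 4.01 doublings.
2^4.01 ≈ 16.11; 376 × 16.11 ≈ 6100.

about 6100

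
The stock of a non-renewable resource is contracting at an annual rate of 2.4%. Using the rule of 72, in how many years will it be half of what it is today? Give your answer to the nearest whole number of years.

≈ 30 years

Falling at 2.4%, it halves about every 72/2.4 = 30.00 years.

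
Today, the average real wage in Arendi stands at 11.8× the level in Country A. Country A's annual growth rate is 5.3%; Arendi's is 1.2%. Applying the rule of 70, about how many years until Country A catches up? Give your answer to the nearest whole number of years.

What matters is the difference: 4.1 pp.
Rule of 70 on the gap: the ratio halves every 70/4.1 ≈ 17.07 years.
An 11.8× gap takes log₂(11.8) ≈ 3.56 halvings to close: 3.56 × 17.07 ≈ 61 years.

approximately 61 years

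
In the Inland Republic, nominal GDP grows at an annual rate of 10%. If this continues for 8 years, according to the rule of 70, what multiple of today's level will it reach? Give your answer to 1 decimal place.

Doubles every ≈ 7.00 years (70/10).
8 years is 1.14 doublings; 2^1.14 ≈ 2.2×.

around 2.2 times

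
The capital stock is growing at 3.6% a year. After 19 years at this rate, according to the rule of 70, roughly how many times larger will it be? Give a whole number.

roughly 2 times

70/3.6 ≈ 19.44 years per doubling.
19 years fits 1 doubling: 2^1 = 2.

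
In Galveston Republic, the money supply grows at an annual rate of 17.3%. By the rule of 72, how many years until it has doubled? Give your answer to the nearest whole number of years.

Doubling time ≈ 72 / 17.3 = 4.16 years.

roughly 4 years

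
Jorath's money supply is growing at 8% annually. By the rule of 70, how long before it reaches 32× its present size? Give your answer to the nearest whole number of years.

Doubling time ≈ 70/8 = 8.75 years.
32× is 5 doublings, so 5 × 8.75 ≈ 44 years.

≈ 44 years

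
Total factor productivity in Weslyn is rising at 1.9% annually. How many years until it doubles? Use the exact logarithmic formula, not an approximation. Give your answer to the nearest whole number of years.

t = ln(2) / ln(1 + 0.019) = 0.6931 / 0.018822 ≈ 36.82.
≈ 37 years.

37 years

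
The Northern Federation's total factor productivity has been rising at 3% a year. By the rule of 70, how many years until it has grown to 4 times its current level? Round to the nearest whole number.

At 3% it doubles every 70/3 ≈ 23.33 years.
4× is 2 doublings, so 2 × 23.33 ≈ 47 years.

roughly 47 years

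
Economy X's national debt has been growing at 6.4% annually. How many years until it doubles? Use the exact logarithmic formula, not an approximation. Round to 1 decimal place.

t = ln(2) / ln(1 + 0.064) = 0.6931 / 0.062035 ≈ 11.17.

11.2 years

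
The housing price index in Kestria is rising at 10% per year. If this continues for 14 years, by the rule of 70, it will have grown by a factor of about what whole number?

around 4 times

Doubling time ≈ 70/10 = 7.00 years.
14/7.00 ≈ 2 doublings, so about 2^2 = 4×.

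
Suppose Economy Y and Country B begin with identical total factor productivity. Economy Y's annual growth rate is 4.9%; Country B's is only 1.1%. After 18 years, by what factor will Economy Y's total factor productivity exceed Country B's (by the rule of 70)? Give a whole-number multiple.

Economy Y pulls ahead at 3.8 pp per year, so the ratio doubles every 70/3.8 ≈ 18.42 years.
In 18 years that's 0.98 doublings: 2^0.98 ≈ 2.

roughly 2 times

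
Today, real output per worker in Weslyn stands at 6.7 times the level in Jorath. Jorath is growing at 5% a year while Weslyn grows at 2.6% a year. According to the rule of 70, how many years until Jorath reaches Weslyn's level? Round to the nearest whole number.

The growth-rate gap is 5% − 2.6% = 2.4 percentage points.
So the ratio between them halves every 70/2.4 ≈ 29.17 years.
A 6.7 times gap takes log₂(6.7) ≈ 2.74 halvings to close: 2.74 × 29.17 ≈ 80 years.

80 years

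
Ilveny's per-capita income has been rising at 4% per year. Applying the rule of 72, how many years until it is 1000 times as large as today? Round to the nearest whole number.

At 4% it doubles every 72/4 ≈ 18.00 years.
1000× is log₂ 1000 ≈ 9.97 doublings, so ≈ 9.97 × 18.00 = 179 years.

179 years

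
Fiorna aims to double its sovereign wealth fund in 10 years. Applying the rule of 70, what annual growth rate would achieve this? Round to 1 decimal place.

approximately 7.0%

70 / 10 ≈ 7.00, so about 7.0% a year.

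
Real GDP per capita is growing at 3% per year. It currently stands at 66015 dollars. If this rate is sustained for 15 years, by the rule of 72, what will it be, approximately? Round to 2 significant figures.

roughly 100000 dollars

Doubling time ≈ 72/3 = 24.00 years.
15 years is 15/24.00 ≈ 0.63 doublings, a factor of 2^0.63 ≈ 1.55.
66015 × 1.55 ≈ 100000 dollars.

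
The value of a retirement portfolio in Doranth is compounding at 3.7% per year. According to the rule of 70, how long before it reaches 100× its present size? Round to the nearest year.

One doubling takes 70/3.7 = 18.92 years.
Reaching 100× takes log₂(100) ≈ 6.64 doublings.
6.64 × 18.92 ≈ 126 years.

≈ 126 years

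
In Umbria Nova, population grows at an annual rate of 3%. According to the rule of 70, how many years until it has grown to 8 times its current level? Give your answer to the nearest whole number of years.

Doubling time ≈ 70/3 = 23.33 years.
8× is 3 doublings, so 3 × 23.33 ≈ 70 years.

roughly 70 years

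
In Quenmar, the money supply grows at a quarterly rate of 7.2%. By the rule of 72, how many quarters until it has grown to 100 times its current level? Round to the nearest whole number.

roughly 66 quarters

At 7.2% it doubles every 72/7.2 ≈ 10.00 quarters.
Reaching 100× takes log₂(100) ≈ 6.64 doublings.
6.64 × 10.00 ≈ 66 quarters.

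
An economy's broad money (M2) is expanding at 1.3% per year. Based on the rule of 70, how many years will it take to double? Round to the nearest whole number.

70/1.3 ≈ 53.85, so it doubles roughly every 54 years.

≈ 54 years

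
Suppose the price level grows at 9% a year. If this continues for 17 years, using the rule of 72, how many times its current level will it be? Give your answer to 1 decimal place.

roughly 4.4 times

Doubles every ≈ 8.00 years (72/9).
17 years is 2.13 doublings; 2^2.13 ≈ 4.4×.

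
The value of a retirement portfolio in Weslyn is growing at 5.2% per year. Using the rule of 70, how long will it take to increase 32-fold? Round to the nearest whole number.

approximately 67 years

Doubling time ≈ 70/5.2 = 13.46 years.
Getting to 32× needs 5 doublings: 5 × 13.46 ≈ 67 years.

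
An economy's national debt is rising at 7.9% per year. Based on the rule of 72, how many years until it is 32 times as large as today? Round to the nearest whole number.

≈ 46 years

At 7.9% it doubles every 72/7.9 ≈ 9.11 years.
Getting to 32× needs 5 doublings: 5 × 9.11 ≈ 46 years.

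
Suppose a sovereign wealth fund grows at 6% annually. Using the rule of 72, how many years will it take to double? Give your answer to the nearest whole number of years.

12 years

72/6 ≈ 12.00, so it doubles roughly every 12 years.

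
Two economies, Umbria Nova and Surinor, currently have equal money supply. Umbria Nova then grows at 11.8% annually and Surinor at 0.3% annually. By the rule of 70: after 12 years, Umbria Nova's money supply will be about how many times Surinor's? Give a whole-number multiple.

about 4 times

Umbria Nova pulls ahead at 11.5 pp per year, so the ratio doubles every 70/11.5 ≈ 6.09 years.
In 12 years that's 1.97 doublings: 2^1.97 ≈ 4.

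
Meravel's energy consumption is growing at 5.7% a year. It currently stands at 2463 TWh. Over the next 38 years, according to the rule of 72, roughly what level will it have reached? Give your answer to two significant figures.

roughly 20000 TWh

Doubling time ≈ 72/5.7 = 12.63 years.
38 years is 38/12.63 ≈ 3.01 doublings, a factor of 2^3.01 ≈ 8.06.
2463 × 8.06 ≈ 20000 TWh.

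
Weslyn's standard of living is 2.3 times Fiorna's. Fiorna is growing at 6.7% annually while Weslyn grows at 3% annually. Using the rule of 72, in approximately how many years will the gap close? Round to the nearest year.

The growth-rate gap is 6.7% − 3% = 3.7 percentage points.
So the ratio between them halves every 72/3.7 ≈ 19.46 years.
A 2.3 times gap takes log₂(2.3) ≈ 1.20 halvings to close: 1.20 × 19.46 ≈ 23 years.

≈ 23 years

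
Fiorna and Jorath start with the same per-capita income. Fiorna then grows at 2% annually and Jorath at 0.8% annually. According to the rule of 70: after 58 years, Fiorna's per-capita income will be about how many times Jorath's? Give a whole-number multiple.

≈ 2 times

Fiorna pulls ahead at 1.2 pp per year, so the ratio doubles every 70/1.2 ≈ 58.33 years.
In 58 years that's 0.99 doublings: 2^0.99 ≈ 2.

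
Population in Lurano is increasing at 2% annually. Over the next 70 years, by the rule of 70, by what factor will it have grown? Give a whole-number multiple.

At 2% one doubling takes ≈ 35.00 years; 70 years is 2 of them, so ×4.

about 4 times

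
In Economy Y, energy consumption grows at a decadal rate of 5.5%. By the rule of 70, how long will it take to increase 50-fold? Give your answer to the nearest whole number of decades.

Doubling time ≈ 70/5.5 = 12.73 decades.
50× is log₂ 50 ≈ 5.64 doublings, so ≈ 5.64 × 12.73 = 72 decades.

roughly 72 decades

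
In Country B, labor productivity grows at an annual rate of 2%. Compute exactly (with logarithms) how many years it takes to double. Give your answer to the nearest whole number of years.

t = ln(2) / ln(1 + 0.02) = 0.6931 / 0.019803 ≈ 35.00.
≈ 35 years.

35 years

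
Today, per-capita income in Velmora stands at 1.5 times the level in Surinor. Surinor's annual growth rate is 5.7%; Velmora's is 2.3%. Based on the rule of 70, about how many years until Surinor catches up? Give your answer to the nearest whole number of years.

approximately 12 years

What matters is the difference: 3.4 pp.
Rule of 70 on the gap: the ratio halves every 70/3.4 ≈ 20.59 years.
A 1.5 times gap takes log₂(1.5) ≈ 0.58 halvings to close: 0.58 × 20.59 ≈ 12 years.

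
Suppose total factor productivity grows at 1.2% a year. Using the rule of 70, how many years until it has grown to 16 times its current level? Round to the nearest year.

Doubling time ≈ 70/1.2 = 58.33 years.
Getting to 16× needs 4 doublings: 4 × 58.33 ≈ 233 years.

about 233 years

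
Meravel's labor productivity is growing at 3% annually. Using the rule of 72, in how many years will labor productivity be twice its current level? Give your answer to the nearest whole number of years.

around 24 years

At 3%, doubling takes about 72/3 = 24.00 years.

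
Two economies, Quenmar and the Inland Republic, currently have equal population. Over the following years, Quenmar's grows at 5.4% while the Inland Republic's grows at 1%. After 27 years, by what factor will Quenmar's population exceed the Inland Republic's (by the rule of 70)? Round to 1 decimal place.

around 3.2 times

Rate gap = 5.4% − 1% = 4.4 points.
The ratio doubles every 70/4.4 ≈ 15.91 years.
27/15.91 ≈ 1.70 doublings → ratio ≈ 2^1.70 ≈ 3.2.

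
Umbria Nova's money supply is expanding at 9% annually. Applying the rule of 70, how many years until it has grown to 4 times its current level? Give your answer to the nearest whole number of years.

approximately 16 years

One doubling takes 70/9 = 7.78 years.
4 = 2^2, so 2 doublings → 16 years.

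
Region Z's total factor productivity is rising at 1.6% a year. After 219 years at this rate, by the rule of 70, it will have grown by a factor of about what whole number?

70/1.6 ≈ 43.75 years per doubling.
219 years fits 5 doublings: 2^5 = 32.

approximately 32 times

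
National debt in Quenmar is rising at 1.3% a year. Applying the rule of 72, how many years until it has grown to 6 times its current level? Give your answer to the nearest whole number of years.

143 years

Doubling time ≈ 72/1.3 = 55.38 years.
6× is log₂ 6 ≈ 2.58 doublings, so ≈ 2.58 × 55.38 = 143 years.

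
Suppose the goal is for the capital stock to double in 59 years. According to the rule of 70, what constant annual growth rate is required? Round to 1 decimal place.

about 1.2%

70 / 59 ≈ 1.19, so about 1.2% a year.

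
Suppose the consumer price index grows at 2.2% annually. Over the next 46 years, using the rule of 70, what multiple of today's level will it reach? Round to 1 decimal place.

2.7 times

Doubling time ≈ 70/2.2 = 31.82 years.
46 years / 31.82 ≈ 1.45 doublings → factor 2^1.45 ≈ 2.7.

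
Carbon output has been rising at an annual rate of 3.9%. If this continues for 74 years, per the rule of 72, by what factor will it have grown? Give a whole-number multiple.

72/3.9 ≈ 18.46 years per doubling.
74 years fits 4 doublings: 2^4 = 16.

around 16 times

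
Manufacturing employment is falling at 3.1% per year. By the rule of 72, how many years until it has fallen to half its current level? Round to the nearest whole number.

approximately 23 years

Falling at 3.1%, it halves about every 72/3.1 = 23.23 years.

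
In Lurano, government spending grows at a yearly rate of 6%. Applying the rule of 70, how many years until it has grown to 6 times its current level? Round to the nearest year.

approximately 30 years

Doubling time ≈ 70/6 = 11.67 years.
6× is log₂ 6 ≈ 2.58 doublings, so ≈ 2.58 × 11.67 = 30 years.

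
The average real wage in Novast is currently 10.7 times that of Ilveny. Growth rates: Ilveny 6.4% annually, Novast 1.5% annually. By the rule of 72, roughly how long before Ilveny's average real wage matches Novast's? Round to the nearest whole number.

50 years

The growth-rate gap is 6.4% − 1.5% = 4.9 percentage points.
So the ratio between them halves every 72/4.9 ≈ 14.69 years.
A 10.7 times gap takes log₂(10.7) ≈ 3.42 halvings to close: 3.42 × 14.69 ≈ 50 years.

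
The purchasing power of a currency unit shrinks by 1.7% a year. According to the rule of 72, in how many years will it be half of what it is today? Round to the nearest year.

The rule works in reverse for decay: 72/1.7 ≈ 42.35 years to halve.

around 42 years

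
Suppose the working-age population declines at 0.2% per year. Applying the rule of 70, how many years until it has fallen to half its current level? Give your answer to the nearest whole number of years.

about 350 years

Halving time ≈ 70 / 0.2 = 350.00 → 350 years.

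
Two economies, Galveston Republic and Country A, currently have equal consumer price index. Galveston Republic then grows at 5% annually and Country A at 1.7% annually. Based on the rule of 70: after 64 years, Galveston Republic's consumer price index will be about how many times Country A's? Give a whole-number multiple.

Only the 3.3-point difference matters.
70/3.3 ≈ 21.21 years per doubling of the ratio; 64 years gives 3.02 doublings, so ≈ 8×.

approximately 8 times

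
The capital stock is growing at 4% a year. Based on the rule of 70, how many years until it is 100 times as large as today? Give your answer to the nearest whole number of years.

At 4% it doubles every 70/4 ≈ 17.50 years.
Reaching 100× takes log₂(100) ≈ 6.64 doublings.
6.64 × 17.50 ≈ 116 years.

approximately 116 years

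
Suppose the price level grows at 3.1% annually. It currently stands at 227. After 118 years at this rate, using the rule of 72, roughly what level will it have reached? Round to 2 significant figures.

approximately 7700

It doubles every 72/3.1 ≈ 23.23 years, so 118 years is 5.08 doublings.
2^5.08 ≈ 33.82; 227 × 33.82 ≈ 7700.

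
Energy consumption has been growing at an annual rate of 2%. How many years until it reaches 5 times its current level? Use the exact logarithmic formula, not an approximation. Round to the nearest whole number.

t = ln(5) / ln(1 + 0.02) = 1.6094 / 0.019803 ≈ 81.27.
≈ 81 years.

81 years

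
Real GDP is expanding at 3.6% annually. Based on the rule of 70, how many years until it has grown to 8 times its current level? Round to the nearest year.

Doubling time ≈ 70/3.6 = 19.44 years.
8× is 3 doublings, so 3 × 19.44 ≈ 58 years.

approximately 58 years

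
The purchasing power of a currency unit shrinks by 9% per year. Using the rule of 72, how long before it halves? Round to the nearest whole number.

about 8 years

The rule works in reverse for decay: 72/9 ≈ 8.00 years to halve.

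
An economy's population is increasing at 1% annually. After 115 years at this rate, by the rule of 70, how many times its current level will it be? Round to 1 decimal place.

Doubles every ≈ 70.00 years (70/1).
115 years is 1.64 doublings; 2^1.64 ≈ 3.1×.

≈ 3.1 times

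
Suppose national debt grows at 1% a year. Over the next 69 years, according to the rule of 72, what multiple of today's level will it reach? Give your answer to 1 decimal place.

roughly 1.9 times

Doubling time ≈ 72/1 = 72.00 years.
69 years / 72.00 ≈ 0.96 doublings → factor 2^0.96 ≈ 1.9.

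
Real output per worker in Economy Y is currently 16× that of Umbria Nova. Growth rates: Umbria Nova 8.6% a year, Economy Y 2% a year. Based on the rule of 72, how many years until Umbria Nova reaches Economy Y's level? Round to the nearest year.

about 44 years

Umbria Nova gains on Economy Y at 8.6% − 2% = 6.6 points a year.
At that relative rate the gap halves every 72/6.6 ≈ 10.91 years.
A 16× gap closes after 4 halvings: 4 × 10.91 ≈ 44 years.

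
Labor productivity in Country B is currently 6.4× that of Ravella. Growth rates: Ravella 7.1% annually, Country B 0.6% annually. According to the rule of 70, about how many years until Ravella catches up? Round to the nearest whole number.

29 years

The growth-rate gap is 7.1% − 0.6% = 6.5 percentage points.
So the ratio between them halves every 70/6.5 ≈ 10.77 years.
A 6.4× gap takes log₂(6.4) ≈ 2.68 halvings to close: 2.68 × 10.77 ≈ 29 years.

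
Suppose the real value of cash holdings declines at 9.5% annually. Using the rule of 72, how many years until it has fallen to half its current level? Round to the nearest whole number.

roughly 8 years

The rule works in reverse for decay: 72/9.5 ≈ 7.58 years to halve.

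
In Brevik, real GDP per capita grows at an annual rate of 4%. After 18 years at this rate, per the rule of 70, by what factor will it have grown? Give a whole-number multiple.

70/4 ≈ 17.50 years per doubling.
18 years fits 1 doubling: 2^1 = 2.

about 2 times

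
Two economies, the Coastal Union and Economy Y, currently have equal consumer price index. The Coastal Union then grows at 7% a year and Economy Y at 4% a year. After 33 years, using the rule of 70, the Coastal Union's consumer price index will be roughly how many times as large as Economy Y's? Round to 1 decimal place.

about 2.7 times

the Coastal Union pulls ahead at 3 pp per year, so the ratio doubles every 70/3 ≈ 23.33 years.
In 33 years that's 1.41 doublings: 2^1.41 ≈ 2.7.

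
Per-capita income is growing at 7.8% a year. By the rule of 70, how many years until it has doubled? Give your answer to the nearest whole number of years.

At 7.8%, doubling takes about 70/7.8 = 8.97 years.

9 years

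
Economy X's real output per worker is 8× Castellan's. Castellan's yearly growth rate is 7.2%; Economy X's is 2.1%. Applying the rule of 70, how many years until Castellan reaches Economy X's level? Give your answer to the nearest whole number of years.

41 years

The growth-rate gap is 7.2% − 2.1% = 5.1 percentage points.
So the ratio between them halves every 70/5.1 ≈ 13.73 years.
An 8× gap closes after 3 halvings: 3 × 13.73 ≈ 41 years.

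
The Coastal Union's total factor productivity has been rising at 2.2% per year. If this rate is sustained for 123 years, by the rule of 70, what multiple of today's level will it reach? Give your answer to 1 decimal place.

roughly 14.6 times

Doubling time ≈ 70/2.2 = 31.82 years.
123 years / 31.82 ≈ 3.87 doublings → factor 2^3.87 ≈ 14.6.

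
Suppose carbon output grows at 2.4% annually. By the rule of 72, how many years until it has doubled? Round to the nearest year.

roughly 30 years

Doubling time ≈ 72 / 2.4 = 30.00 years.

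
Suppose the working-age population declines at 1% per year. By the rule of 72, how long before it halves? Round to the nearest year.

≈ 72 years

Halving time ≈ 72 / 1 = 72.00 → 72 years.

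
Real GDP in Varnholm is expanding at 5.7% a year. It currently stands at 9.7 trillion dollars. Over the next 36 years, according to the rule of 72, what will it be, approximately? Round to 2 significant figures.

Doubling time ≈ 72/5.7 = 12.63 years.
36 years is 36/12.63 ≈ 2.85 doublings, a factor of 2^2.85 ≈ 7.21.
9.7 × 7.21 ≈ 70 trillion dollars.

≈ 70 trillion dollars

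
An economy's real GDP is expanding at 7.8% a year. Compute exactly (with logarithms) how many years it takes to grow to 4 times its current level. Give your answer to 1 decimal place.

t = ln(4) / ln(1 + 0.078) = 1.3863 / 0.075107 ≈ 18.46.

18.5 years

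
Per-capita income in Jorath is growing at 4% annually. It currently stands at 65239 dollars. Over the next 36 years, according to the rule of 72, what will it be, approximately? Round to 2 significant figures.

roughly 260000 dollars

It doubles every 72/4 ≈ 18.00 years, so 36 years is 2.00 doublings.
2^2.00 ≈ 4.00; 65239 × 4.00 ≈ 260000 dollars.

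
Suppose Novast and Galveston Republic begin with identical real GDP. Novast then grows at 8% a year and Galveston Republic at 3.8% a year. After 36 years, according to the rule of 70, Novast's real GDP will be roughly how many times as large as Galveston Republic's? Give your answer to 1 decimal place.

about 4.5 times

Only the 4.2-point difference matters.
70/4.2 ≈ 16.67 years per doubling of the ratio; 36 years gives 2.16 doublings, so ≈ 4.5×.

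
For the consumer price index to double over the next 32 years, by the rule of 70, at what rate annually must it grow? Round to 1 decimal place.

70 / 32 ≈ 2.19, so about 2.2% annually.

≈ 2.2% annually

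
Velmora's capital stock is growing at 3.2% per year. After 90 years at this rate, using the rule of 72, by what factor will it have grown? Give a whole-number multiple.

Doubling time ≈ 72/3.2 = 22.50 years.
90/22.50 ≈ 4 doublings, so about 2^4 = 16×.

around 16 times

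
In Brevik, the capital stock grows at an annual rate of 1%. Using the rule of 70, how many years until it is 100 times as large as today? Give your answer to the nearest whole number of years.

about 465 years

One doubling takes 70/1 = 70.00 years.
Reaching 100× takes log₂(100) ≈ 6.64 doublings.
6.64 × 70.00 ≈ 465 years.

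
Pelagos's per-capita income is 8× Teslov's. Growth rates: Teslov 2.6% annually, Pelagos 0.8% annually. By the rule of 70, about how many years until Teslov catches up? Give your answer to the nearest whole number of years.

Teslov gains on Pelagos at 2.6% − 0.8% = 1.8 points a year.
At that relative rate the gap halves every 70/1.8 ≈ 38.89 years.
An 8× gap closes after 3 halvings: 3 × 38.89 ≈ 117 years.

roughly 117 years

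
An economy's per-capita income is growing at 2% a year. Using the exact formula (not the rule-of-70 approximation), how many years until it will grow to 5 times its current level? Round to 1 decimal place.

81.3 years

t = ln(5) / ln(1 + 0.02) = 1.6094 / 0.019803 ≈ 81.27.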